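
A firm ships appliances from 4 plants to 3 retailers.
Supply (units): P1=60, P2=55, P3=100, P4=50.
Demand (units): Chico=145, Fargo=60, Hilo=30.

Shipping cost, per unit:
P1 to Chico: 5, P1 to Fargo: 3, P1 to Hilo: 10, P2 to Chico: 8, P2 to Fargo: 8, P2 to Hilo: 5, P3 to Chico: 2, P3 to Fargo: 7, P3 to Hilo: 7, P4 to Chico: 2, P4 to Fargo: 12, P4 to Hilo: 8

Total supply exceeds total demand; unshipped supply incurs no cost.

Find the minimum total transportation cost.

An optimal shipping plan:
  P1 to Fargo: 60 × 3 = 180
  P2 to Hilo: 30 × 5 = 150
  P3 to Chico: 100 × 2 = 200
  P4 to Chico: 45 × 2 = 90
Total = 180 + 150 + 200 + 90 = 620.

620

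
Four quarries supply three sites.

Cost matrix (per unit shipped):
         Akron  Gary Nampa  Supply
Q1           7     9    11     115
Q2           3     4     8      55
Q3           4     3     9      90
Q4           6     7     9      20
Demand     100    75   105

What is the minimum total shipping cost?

An optimal shipping plan:
  Q1 to Akron: 30 × 7 = 210
  Q1 to Nampa: 85 × 11 = 935
  Q2 to Akron: 55 × 3 = 165
  Q3 to Akron: 15 × 4 = 60
  Q3 to Gary: 75 × 3 = 225
  Q4 to Nampa: 20 × 9 = 180
Total = 210 + 935 + 165 + 60 + 225 + 180 = 1775.

1775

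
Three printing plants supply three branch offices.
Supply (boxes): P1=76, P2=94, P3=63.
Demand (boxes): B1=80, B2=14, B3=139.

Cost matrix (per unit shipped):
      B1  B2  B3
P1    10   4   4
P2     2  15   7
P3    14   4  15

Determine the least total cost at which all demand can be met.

1353

An optimal shipping plan:
  P1→B3: 76 × 4 = 304
  P2→B1: 80 × 2 = 160
  P2→B3: 14 × 7 = 98
  P3→B2: 14 × 4 = 56
  P3→B3: 49 × 15 = 735
Total = 304 + 160 + 98 + 56 + 735 = 1353.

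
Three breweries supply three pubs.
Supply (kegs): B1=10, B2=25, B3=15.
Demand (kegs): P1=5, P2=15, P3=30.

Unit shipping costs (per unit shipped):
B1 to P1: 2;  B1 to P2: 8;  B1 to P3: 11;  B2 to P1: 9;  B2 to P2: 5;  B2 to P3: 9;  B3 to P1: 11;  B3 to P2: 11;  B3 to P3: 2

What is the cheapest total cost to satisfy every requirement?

An optimal shipping plan:
  B1→P1: 5 × 2 = 10
  B1→P3: 5 × 11 = 55
  B2→P2: 15 × 5 = 75
  B2→P3: 10 × 9 = 90
  B3→P3: 15 × 2 = 30
Total = 10 + 55 + 75 + 90 + 30 = 260.
(Supply check: B1 ships 10; B2 ships 25; B3 ships 15.)

260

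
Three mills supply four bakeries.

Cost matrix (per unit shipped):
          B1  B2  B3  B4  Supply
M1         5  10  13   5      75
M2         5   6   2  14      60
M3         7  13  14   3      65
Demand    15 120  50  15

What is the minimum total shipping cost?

A cheapest plan:
  M1→B2: 75 × 10 = 750
  M2→B2: 10 × 6 = 60
  M2→B3: 50 × 2 = 100
  M3→B1: 15 × 7 = 105
  M3→B2: 35 × 13 = 455
  M3→B4: 15 × 3 = 45
Total = 750 + 60 + 100 + 105 + 455 + 45 = 1515.

1515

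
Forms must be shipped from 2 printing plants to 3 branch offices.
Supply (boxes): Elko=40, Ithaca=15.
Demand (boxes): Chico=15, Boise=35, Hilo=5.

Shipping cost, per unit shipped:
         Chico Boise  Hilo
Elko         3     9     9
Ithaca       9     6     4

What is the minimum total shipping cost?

350

An optimal shipping plan:
  Elko→Chico: 15 × 3 = 45
  Elko→Boise: 25 × 9 = 225
  Ithaca→Boise: 10 × 6 = 60
  Ithaca→Hilo: 5 × 4 = 20
Total = 45 + 225 + 60 + 20 = 350.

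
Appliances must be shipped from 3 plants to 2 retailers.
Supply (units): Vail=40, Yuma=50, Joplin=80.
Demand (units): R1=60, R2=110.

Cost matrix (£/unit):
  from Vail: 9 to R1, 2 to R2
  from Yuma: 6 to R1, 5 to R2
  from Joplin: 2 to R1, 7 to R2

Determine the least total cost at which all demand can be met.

Optimal allocation:
  Vail to R2: 40 units
  Yuma to R2: 50 units
  Joplin to R1: 60 units
  Joplin to R2: 20 units
Total cost = £590.

590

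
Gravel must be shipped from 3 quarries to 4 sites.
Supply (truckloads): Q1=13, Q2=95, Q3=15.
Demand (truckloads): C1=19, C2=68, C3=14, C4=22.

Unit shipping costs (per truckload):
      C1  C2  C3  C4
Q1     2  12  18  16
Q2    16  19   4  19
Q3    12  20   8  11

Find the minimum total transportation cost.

Optimal allocation:
  Q1 to C1: 13 × 2 = 26
  Q2 to C1: 6 × 16 = 96
  Q2 to C2: 68 × 19 = 1292
  Q2 to C3: 14 × 4 = 56
  Q2 to C4: 7 × 19 = 133
  Q3 to C4: 15 × 11 = 165
Total = 26 + 96 + 1292 + 56 + 133 + 165 = 1768.
(Supply check: Q1 ships 13; Q2 ships 95; Q3 ships 15.)

1768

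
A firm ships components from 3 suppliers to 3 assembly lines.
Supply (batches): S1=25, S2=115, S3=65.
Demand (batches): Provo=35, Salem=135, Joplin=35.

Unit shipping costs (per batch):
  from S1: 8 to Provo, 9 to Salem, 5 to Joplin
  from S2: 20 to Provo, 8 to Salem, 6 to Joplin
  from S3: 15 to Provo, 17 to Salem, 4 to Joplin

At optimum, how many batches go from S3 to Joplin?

35

Solving gives:
  S1->Provo: 5 × 8 = 40
  S1->Salem: 20 × 9 = 180
  S2->Salem: 115 × 8 = 920
  S3->Provo: 30 × 15 = 450
  S3->Joplin: 35 × 4 = 140
Total cost = 1730.
So S3→Joplin carries 35 batches.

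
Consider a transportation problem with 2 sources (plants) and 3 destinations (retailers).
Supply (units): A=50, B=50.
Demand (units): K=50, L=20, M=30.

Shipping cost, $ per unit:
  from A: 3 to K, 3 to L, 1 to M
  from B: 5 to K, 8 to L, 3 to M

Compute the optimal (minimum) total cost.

340

A cheapest plan:
  A→L: 20 units
  A→M: 30 units
  B→K: 50 units
Total cost = $340.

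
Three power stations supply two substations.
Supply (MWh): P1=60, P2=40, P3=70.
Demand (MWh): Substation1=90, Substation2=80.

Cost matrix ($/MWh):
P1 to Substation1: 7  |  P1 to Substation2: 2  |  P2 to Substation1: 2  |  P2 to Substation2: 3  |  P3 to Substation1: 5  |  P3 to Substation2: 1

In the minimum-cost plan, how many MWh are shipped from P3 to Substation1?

Solving gives:
  P1->Substation2: 60 × $2 = $120
  P2->Substation1: 40 × $2 = $80
  P3->Substation1: 50 × $5 = $250
  P3->Substation2: 20 × $1 = $20
Total cost = $470.
So P3→Substation1 carries 50 MWh.

50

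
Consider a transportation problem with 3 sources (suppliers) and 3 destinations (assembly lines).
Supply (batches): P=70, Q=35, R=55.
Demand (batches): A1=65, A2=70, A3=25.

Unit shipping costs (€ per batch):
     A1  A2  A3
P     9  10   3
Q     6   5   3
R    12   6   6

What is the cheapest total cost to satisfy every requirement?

One minimum-cost allocation:
  P to A1: 45 × €9 = €405
  P to A3: 25 × €3 = €75
  Q to A1: 20 × €6 = €120
  Q to A2: 15 × €5 = €75
  R to A2: 55 × €6 = €330
Total = 405 + 75 + 120 + 75 + 330 = €1005.
(Supply check: P ships 70; Q ships 35; R ships 55.)

1005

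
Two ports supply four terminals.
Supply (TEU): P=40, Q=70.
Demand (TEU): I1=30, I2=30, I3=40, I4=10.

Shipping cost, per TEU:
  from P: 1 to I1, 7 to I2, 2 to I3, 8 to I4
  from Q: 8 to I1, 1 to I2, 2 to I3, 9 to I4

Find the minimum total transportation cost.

A cheapest plan:
  P->I1: 30 × 1 = 30
  P->I4: 10 × 8 = 80
  Q->I2: 30 × 1 = 30
  Q->I3: 40 × 2 = 80
Total = 30 + 80 + 30 + 80 = 220.

220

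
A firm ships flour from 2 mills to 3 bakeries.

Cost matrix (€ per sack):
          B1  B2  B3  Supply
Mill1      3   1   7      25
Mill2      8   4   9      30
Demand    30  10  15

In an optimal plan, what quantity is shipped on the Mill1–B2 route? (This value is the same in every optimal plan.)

0

Optimal shipments:
  Mill1->B1: 25 sacks
  Mill2->B1: 5 sacks
  Mill2->B2: 10 sacks
  Mill2->B3: 15 sacks
Total cost = €290.
The route Mill1→B2 is not used.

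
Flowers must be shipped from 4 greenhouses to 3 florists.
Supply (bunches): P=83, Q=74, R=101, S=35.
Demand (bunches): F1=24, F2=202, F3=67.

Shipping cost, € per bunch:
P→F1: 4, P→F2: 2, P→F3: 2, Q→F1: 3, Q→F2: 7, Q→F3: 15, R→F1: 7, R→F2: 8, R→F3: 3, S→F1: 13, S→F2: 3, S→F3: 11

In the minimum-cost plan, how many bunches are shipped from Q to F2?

The minimum-cost plan:
  P->F2: 83 bunches
  Q->F1: 24 bunches
  Q->F2: 50 bunches
  R->F2: 34 bunches
  R->F3: 67 bunches
  S->F2: 35 bunches
Total cost = €1166.
So Q→F2 carries 50 bunches.

50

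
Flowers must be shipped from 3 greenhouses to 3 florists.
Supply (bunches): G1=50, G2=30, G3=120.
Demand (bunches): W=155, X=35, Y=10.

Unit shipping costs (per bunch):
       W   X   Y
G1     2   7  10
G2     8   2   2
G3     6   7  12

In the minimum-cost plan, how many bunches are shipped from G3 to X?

Solving gives:
  G1→W: 50 × 2 = 100
  G2→X: 20 × 2 = 40
  G2→Y: 10 × 2 = 20
  G3→W: 105 × 6 = 630
  G3→X: 15 × 7 = 105
Total cost = 895.
So G3→X carries 15 bunches.

15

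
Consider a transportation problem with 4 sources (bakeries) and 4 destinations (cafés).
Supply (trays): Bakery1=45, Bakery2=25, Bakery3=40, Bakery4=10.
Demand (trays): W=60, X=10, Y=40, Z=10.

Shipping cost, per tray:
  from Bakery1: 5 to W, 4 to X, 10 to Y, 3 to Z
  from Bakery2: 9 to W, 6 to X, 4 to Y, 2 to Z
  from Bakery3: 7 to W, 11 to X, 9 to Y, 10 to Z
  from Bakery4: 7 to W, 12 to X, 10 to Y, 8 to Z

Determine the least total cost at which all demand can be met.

An optimal shipping plan:
  Bakery1 to W: 25 × 5 = 125
  Bakery1 to X: 10 × 4 = 40
  Bakery1 to Z: 10 × 3 = 30
  Bakery2 to Y: 25 × 4 = 100
  Bakery3 to W: 25 × 7 = 175
  Bakery3 to Y: 15 × 9 = 135
  Bakery4 to W: 10 × 7 = 70
Total = 125 + 40 + 30 + 100 + 175 + 135 + 70 = 675.

675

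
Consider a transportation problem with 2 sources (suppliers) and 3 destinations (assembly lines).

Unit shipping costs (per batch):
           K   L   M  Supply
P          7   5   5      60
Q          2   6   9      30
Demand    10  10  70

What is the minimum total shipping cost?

An optimal shipping plan:
  P→M: 60 × 5 = 300
  Q→K: 10 × 2 = 20
  Q→L: 10 × 6 = 60
  Q→M: 10 × 9 = 90
Total = 300 + 20 + 60 + 90 = 470.
(Supply check: P ships 60; Q ships 30.)

470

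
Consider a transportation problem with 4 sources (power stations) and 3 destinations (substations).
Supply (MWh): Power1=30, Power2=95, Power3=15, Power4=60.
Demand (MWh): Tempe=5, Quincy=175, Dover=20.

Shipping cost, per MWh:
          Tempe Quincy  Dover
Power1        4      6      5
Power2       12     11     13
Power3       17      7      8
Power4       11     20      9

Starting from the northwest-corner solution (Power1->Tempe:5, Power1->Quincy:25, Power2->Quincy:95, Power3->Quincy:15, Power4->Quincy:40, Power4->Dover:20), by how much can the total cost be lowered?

Current plan cost = 5·4 + 25·6 + 95·11 + 15·7 + 40·20 + 20·9 = 2300.
Optimal plan:
  Power1 to Quincy: 30 MWh
  Power2 to Quincy: 95 MWh
  Power3 to Quincy: 15 MWh
  Power4 to Tempe: 5 MWh
  Power4 to Quincy: 35 MWh
  Power4 to Dover: 20 MWh
Optimal cost = 2265.
Saving = 2300 − 2265 = 35.

35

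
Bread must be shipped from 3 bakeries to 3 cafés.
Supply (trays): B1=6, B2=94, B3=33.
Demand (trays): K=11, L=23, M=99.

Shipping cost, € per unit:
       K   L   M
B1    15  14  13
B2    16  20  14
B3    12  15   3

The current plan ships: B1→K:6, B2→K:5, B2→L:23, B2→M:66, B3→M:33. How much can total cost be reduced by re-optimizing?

30

Current plan cost = 6·15 + 5·16 + 23·20 + 66·14 + 33·3 = €1653.
Optimal plan:
  B1→L: 6 × €14 = €84
  B2→K: 11 × €16 = €176
  B2→L: 17 × €20 = €340
  B2→M: 66 × €14 = €924
  B3→M: 33 × €3 = €99
Optimal cost = €1623.
Saving = 1653 − 1623 = €30.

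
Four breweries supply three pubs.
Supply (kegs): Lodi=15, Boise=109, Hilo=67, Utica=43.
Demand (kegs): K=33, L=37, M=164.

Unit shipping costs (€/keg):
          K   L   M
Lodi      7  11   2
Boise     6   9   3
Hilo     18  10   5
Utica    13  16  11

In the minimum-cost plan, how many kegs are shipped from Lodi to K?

0

Solving gives:
  Lodi→M: 15 kegs
  Boise→M: 109 kegs
  Hilo→L: 37 kegs
  Hilo→M: 30 kegs
  Utica→K: 33 kegs
  Utica→M: 10 kegs
Total cost = €1416.
The route Lodi→K is not used.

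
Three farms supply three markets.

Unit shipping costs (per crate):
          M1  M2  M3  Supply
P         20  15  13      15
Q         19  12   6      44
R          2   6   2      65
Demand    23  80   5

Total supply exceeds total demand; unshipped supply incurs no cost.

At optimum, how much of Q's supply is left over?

1

Minimum-cost shipments:
  Q→M2: 38 × 12 = 456
  Q→M3: 5 × 6 = 30
  R→M1: 23 × 2 = 46
  R→M2: 42 × 6 = 252
Total cost = 784.
Q ships 43 of its 44, leaving 1.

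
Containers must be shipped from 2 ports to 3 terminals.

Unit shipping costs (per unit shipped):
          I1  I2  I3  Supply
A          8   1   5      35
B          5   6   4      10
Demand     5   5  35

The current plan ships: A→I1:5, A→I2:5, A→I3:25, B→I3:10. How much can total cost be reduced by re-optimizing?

10

Current plan cost = 5·8 + 5·1 + 25·5 + 10·4 = 210.
Optimal plan:
  A to I2: 5 × 1 = 5
  A to I3: 30 × 5 = 150
  B to I1: 5 × 5 = 25
  B to I3: 5 × 4 = 20
Optimal cost = 200.
Saving = 210 − 200 = 10.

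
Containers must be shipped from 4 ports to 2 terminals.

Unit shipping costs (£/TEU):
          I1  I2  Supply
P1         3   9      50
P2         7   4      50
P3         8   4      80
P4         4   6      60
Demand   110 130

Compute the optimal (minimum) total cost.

910

A cheapest plan:
  P1→I1: 50 × £3 = £150
  P2→I2: 50 × £4 = £200
  P3→I2: 80 × £4 = £320
  P4→I1: 60 × £4 = £240
Total = 150 + 200 + 320 + 240 = £910.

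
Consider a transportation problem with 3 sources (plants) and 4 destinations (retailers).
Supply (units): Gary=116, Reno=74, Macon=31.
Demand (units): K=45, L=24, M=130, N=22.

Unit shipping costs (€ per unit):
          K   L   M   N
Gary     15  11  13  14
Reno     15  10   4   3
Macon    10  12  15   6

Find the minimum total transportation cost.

An optimal shipping plan:
  Gary→K: 36 × €15 = €540
  Gary→L: 24 × €11 = €264
  Gary→M: 56 × €13 = €728
  Reno→M: 74 × €4 = €296
  Macon→K: 9 × €10 = €90
  Macon→N: 22 × €6 = €132
Total = 540 + 264 + 728 + 296 + 90 + 132 = €2050.
(Supply check: Gary ships 116; Reno ships 74; Macon ships 31.)

2050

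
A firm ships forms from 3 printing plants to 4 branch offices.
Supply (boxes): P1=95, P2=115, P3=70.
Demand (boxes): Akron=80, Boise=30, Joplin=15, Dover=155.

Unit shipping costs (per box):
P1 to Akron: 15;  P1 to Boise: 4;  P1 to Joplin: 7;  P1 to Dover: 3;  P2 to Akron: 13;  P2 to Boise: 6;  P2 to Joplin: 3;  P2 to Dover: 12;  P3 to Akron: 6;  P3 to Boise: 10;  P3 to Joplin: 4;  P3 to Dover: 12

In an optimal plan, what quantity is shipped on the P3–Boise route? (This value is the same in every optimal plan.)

Solving gives:
  P1 to Dover: 95 × 3 = 285
  P2 to Akron: 10 × 13 = 130
  P2 to Boise: 30 × 6 = 180
  P2 to Joplin: 15 × 3 = 45
  P2 to Dover: 60 × 12 = 720
  P3 to Akron: 70 × 6 = 420
Total cost = 1780.
The route P3→Boise is not used.

0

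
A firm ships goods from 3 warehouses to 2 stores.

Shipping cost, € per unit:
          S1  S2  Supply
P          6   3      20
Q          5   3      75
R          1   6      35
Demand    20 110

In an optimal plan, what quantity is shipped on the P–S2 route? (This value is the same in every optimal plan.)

20

The minimum-cost plan:
  P–S2: 20 × €3 = €60
  Q–S2: 75 × €3 = €225
  R–S1: 20 × €1 = €20
  R–S2: 15 × €6 = €90
Total cost = €395.
So P→S2 carries 20 units.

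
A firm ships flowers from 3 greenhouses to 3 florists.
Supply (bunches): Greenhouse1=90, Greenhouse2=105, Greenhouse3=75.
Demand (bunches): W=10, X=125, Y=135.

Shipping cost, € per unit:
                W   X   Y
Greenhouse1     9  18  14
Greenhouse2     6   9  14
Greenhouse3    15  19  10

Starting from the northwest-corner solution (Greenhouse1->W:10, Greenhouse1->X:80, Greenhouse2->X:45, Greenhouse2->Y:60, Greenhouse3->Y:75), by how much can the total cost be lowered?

540

Current plan cost = 10·9 + 80·18 + 45·9 + 60·14 + 75·10 = €3525.
Optimal plan:
  Greenhouse1→W: 10 × €9 = €90
  Greenhouse1→X: 20 × €18 = €360
  Greenhouse1→Y: 60 × €14 = €840
  Greenhouse2→X: 105 × €9 = €945
  Greenhouse3→Y: 75 × €10 = €750
Optimal cost = €2985.
Saving = 3525 − 2985 = €540.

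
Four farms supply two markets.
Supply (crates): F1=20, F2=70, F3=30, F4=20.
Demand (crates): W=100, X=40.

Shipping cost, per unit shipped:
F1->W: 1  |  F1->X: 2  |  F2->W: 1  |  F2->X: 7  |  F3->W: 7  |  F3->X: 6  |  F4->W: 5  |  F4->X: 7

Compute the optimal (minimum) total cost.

An optimal shipping plan:
  F1→W: 10 × 1 = 10
  F1→X: 10 × 2 = 20
  F2→W: 70 × 1 = 70
  F3→X: 30 × 6 = 180
  F4→W: 20 × 5 = 100
Total = 10 + 20 + 70 + 180 + 100 = 380.
(Supply check: F1 ships 20; F2 ships 70; F3 ships 30; F4 ships 20.)

380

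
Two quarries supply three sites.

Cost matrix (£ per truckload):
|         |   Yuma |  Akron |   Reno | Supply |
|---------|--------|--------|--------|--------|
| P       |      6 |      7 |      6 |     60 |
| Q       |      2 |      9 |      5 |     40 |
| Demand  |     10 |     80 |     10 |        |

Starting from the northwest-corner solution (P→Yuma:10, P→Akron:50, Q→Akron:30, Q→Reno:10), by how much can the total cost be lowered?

60

Current plan cost = 10·6 + 50·7 + 30·9 + 10·5 = £730.
Optimal plan:
  P->Akron: 60 × £7 = £420
  Q->Yuma: 10 × £2 = £20
  Q->Akron: 20 × £9 = £180
  Q->Reno: 10 × £5 = £50
Optimal cost = £670.
Saving = 730 − 670 = £60.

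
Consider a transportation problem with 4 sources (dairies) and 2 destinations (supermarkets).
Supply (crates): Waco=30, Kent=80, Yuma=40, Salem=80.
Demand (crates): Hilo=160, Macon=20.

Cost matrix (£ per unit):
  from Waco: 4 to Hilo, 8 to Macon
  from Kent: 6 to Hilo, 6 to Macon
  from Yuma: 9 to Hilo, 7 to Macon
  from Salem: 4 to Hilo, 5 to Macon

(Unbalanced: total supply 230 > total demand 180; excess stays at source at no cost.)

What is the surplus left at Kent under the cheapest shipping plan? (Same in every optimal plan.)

10

Minimum-cost shipments:
  Waco->Hilo: 30 × £4 = £120
  Kent->Hilo: 50 × £6 = £300
  Kent->Macon: 20 × £6 = £120
  Salem->Hilo: 80 × £4 = £320
Total cost = £860.
Kent ships 70 of its 80, leaving 10.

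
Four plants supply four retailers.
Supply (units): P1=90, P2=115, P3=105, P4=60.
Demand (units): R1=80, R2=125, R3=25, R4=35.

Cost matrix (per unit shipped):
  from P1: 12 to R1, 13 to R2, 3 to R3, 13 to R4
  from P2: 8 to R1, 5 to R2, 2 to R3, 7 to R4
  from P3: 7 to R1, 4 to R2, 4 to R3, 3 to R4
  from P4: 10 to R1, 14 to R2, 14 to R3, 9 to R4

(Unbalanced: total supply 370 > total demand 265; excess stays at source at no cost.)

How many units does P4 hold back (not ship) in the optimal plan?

An optimal plan:
  P1–R3: 25 × 3 = 75
  P2–R2: 115 × 5 = 575
  P3–R1: 60 × 7 = 420
  P3–R2: 10 × 4 = 40
  P3–R4: 35 × 3 = 105
  P4–R1: 20 × 10 = 200
Total cost = 1415.
P4 ships 20 of its 60, leaving 40.

40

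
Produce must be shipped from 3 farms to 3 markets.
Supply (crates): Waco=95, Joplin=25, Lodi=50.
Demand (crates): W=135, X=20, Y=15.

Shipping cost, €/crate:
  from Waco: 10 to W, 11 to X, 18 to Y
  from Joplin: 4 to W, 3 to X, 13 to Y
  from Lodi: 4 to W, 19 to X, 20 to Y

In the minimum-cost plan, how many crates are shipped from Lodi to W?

50

Solving gives:
  Waco->W: 80 × €10 = €800
  Waco->Y: 15 × €18 = €270
  Joplin->W: 5 × €4 = €20
  Joplin->X: 20 × €3 = €60
  Lodi->W: 50 × €4 = €200
Total cost = €1350.
So Lodi→W carries 50 crates.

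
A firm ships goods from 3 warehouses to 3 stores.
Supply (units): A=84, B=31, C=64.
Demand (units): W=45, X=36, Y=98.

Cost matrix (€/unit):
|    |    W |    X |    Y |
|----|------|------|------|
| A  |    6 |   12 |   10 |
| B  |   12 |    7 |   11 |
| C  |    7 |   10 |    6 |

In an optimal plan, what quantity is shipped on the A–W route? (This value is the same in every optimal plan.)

45

The minimum-cost plan:
  A->W: 45 × €6 = €270
  A->X: 5 × €12 = €60
  A->Y: 34 × €10 = €340
  B->X: 31 × €7 = €217
  C->Y: 64 × €6 = €384
Total cost = €1271.
So A→W carries 45 units.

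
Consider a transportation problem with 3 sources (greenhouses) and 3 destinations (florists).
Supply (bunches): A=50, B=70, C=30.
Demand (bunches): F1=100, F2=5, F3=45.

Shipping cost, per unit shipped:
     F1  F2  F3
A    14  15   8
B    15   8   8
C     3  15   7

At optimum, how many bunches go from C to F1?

30

Solving gives:
  A to F1: 50 × 14 = 700
  B to F1: 20 × 15 = 300
  B to F2: 5 × 8 = 40
  B to F3: 45 × 8 = 360
  C to F1: 30 × 3 = 90
Total cost = 1490.
So C→F1 carries 30 bunches.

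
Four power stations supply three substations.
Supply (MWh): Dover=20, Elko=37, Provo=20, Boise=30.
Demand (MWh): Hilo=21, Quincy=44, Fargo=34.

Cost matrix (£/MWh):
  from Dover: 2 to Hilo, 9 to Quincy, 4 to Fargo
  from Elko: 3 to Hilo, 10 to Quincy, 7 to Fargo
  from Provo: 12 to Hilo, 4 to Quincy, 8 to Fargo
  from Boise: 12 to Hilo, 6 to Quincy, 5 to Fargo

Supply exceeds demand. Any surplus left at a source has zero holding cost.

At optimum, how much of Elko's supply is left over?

An optimal plan:
  Dover->Fargo: 20 × £4 = £80
  Elko->Hilo: 21 × £3 = £63
  Elko->Fargo: 8 × £7 = £56
  Provo->Quincy: 20 × £4 = £80
  Boise->Quincy: 24 × £6 = £144
  Boise->Fargo: 6 × £5 = £30
Total cost = £453.
Elko ships 29 of its 37, leaving 8.

8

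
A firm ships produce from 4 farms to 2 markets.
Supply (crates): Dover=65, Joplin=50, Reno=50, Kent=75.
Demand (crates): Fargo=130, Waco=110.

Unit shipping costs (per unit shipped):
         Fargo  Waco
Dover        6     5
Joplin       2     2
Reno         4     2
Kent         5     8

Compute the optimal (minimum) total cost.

905

A cheapest plan:
  Dover–Fargo: 5 × 6 = 30
  Dover–Waco: 60 × 5 = 300
  Joplin–Fargo: 50 × 2 = 100
  Reno–Waco: 50 × 2 = 100
  Kent–Fargo: 75 × 5 = 375
Total = 30 + 300 + 100 + 100 + 375 = 905.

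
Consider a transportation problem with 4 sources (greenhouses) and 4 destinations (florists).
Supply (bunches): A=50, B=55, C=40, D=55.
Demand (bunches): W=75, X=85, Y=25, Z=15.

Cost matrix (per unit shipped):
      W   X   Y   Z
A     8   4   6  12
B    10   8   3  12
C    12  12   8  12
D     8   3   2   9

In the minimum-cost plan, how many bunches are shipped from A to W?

20

The minimum-cost plan:
  A to W: 20 × 8 = 160
  A to X: 30 × 4 = 120
  B to W: 30 × 10 = 300
  B to Y: 25 × 3 = 75
  C to W: 25 × 12 = 300
  C to Z: 15 × 12 = 180
  D to X: 55 × 3 = 165
Total cost = 1300.
So A→W carries 20 bunches.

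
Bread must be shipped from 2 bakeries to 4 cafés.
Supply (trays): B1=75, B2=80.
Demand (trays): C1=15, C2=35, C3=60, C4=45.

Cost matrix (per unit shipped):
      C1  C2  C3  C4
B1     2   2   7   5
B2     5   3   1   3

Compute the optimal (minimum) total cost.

One minimum-cost allocation:
  B1 to C1: 15 × 2 = 30
  B1 to C2: 35 × 2 = 70
  B1 to C4: 25 × 5 = 125
  B2 to C3: 60 × 1 = 60
  B2 to C4: 20 × 3 = 60
Total = 30 + 70 + 125 + 60 + 60 = 345.
(Supply check: B1 ships 75; B2 ships 80.)

345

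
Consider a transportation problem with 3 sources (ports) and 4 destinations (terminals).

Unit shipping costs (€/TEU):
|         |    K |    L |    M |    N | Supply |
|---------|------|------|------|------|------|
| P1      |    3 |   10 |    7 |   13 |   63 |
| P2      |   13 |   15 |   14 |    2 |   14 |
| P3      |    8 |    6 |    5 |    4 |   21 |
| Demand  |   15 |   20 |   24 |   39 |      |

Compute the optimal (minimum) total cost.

A cheapest plan:
  P1->K: 15 × €3 = €45
  P1->L: 20 × €10 = €200
  P1->M: 24 × €7 = €168
  P1->N: 4 × €13 = €52
  P2->N: 14 × €2 = €28
  P3->N: 21 × €4 = €84
Total = 45 + 200 + 168 + 52 + 28 + 84 = €577.
(Supply check: P1 ships 63; P2 ships 14; P3 ships 21.)

577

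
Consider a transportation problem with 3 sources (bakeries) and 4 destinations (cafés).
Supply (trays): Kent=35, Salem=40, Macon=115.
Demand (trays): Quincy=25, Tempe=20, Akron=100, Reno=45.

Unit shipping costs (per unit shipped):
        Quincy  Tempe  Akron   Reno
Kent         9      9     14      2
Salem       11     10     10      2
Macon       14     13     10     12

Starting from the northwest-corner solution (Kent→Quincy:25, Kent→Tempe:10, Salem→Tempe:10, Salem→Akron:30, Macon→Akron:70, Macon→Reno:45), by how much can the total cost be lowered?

Current plan cost = 25·9 + 10·9 + 10·10 + 30·10 + 70·10 + 45·12 = 1955.
Optimal plan:
  Kent->Quincy: 25 × 9 = 225
  Kent->Tempe: 5 × 9 = 45
  Kent->Reno: 5 × 2 = 10
  Salem->Reno: 40 × 2 = 80
  Macon->Tempe: 15 × 13 = 195
  Macon->Akron: 100 × 10 = 1000
Optimal cost = 1555.
Saving = 1955 − 1555 = 400.

400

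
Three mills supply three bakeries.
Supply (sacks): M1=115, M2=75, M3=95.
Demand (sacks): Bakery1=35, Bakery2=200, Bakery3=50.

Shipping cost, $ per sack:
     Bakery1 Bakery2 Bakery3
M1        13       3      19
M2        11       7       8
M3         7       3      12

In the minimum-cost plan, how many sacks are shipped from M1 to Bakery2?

The minimum-cost plan:
  M1→Bakery2: 115 sacks
  M2→Bakery1: 25 sacks
  M2→Bakery3: 50 sacks
  M3→Bakery1: 10 sacks
  M3→Bakery2: 85 sacks
Total cost = $1345.
So M1→Bakery2 carries 115 sacks.

115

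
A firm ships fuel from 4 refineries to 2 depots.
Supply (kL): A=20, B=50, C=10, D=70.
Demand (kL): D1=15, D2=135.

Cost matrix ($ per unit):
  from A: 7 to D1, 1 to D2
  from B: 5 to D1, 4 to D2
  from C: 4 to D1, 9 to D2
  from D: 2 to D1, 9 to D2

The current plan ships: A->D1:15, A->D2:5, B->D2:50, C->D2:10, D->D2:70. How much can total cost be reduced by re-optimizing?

195

Current plan cost = 15·7 + 5·1 + 50·4 + 10·9 + 70·9 = $1030.
Optimal plan:
  A–D2: 20 × $1 = $20
  B–D2: 50 × $4 = $200
  C–D2: 10 × $9 = $90
  D–D1: 15 × $2 = $30
  D–D2: 55 × $9 = $495
Optimal cost = $835.
Saving = 1030 − 835 = $195.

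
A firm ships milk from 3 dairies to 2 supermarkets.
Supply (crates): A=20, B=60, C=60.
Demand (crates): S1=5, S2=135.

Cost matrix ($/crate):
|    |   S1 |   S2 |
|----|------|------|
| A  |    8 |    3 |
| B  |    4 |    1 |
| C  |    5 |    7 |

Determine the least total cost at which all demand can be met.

530

Optimal allocation:
  A->S2: 20 × $3 = $60
  B->S2: 60 × $1 = $60
  C->S1: 5 × $5 = $25
  C->S2: 55 × $7 = $385
Total = 60 + 60 + 25 + 385 = $530.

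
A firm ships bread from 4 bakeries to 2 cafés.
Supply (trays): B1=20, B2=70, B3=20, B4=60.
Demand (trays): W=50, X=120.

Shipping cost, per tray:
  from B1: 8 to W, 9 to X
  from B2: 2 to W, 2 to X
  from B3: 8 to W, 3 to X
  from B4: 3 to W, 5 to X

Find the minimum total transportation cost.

580

Optimal allocation:
  B1–X: 20 trays
  B2–X: 70 trays
  B3–X: 20 trays
  B4–W: 50 trays
  B4–X: 10 trays
Total cost = 580.
(Supply check: B1 ships 20; B2 ships 70; B3 ships 20; B4 ships 60.)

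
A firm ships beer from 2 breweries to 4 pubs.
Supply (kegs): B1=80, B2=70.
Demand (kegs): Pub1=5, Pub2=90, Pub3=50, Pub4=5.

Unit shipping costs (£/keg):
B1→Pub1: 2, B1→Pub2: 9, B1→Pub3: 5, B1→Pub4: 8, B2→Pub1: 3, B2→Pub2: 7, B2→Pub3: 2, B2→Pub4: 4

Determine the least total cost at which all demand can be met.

910

Optimal allocation:
  B1–Pub1: 5 kegs
  B1–Pub2: 75 kegs
  B2–Pub2: 15 kegs
  B2–Pub3: 50 kegs
  B2–Pub4: 5 kegs
Total cost = £910.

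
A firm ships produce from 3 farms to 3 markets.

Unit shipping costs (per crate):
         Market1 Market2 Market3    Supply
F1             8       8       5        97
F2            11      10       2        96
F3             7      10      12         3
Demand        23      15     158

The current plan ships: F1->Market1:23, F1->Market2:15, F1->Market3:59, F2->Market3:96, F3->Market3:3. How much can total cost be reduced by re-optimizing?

24

Current plan cost = 23·8 + 15·8 + 59·5 + 96·2 + 3·12 = 827.
Optimal plan:
  F1→Market1: 20 × 8 = 160
  F1→Market2: 15 × 8 = 120
  F1→Market3: 62 × 5 = 310
  F2→Market3: 96 × 2 = 192
  F3→Market1: 3 × 7 = 21
Optimal cost = 803.
Saving = 827 − 803 = 24.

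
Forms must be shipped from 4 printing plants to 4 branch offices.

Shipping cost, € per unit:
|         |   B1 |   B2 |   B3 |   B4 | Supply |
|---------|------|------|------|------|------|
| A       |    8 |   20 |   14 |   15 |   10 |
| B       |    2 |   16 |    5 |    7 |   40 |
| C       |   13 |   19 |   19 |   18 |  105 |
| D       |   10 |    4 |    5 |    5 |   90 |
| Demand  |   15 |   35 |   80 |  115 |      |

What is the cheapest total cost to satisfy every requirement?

One minimum-cost allocation:
  A→B1: 10 × €8 = €80
  B→B3: 40 × €5 = €200
  C→B1: 5 × €13 = €65
  C→B4: 100 × €18 = €1800
  D→B2: 35 × €4 = €140
  D→B3: 40 × €5 = €200
  D→B4: 15 × €5 = €75
Total = 80 + 200 + 65 + 1800 + 140 + 200 + 75 = €2560.

2560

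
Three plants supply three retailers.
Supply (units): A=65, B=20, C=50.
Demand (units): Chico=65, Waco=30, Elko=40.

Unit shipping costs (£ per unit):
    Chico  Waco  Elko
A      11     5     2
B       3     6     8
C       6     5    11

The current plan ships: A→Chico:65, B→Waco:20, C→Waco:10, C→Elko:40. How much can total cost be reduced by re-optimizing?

Current plan cost = 65·11 + 20·6 + 10·5 + 40·11 = £1325.
Optimal plan:
  A to Waco: 25 × £5 = £125
  A to Elko: 40 × £2 = £80
  B to Chico: 20 × £3 = £60
  C to Chico: 45 × £6 = £270
  C to Waco: 5 × £5 = £25
Optimal cost = £560.
Saving = 1325 − 560 = £765.

765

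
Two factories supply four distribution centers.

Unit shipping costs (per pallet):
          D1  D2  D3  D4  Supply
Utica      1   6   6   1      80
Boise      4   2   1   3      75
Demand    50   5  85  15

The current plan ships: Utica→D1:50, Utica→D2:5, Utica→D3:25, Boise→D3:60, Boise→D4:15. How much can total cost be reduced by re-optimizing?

105

Current plan cost = 50·1 + 5·6 + 25·6 + 60·1 + 15·3 = 335.
Optimal plan:
  Utica to D1: 50 × 1 = 50
  Utica to D2: 5 × 6 = 30
  Utica to D3: 10 × 6 = 60
  Utica to D4: 15 × 1 = 15
  Boise to D3: 75 × 1 = 75
Optimal cost = 230.
Saving = 335 − 230 = 105.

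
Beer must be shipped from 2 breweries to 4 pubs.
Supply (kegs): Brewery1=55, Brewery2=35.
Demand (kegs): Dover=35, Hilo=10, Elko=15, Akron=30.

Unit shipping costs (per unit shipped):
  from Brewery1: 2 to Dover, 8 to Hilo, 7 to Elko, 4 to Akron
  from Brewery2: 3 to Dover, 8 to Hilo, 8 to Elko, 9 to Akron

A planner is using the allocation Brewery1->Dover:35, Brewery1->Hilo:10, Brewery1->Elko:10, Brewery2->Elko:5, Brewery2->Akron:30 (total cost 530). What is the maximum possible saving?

130

Current plan cost = 35·2 + 10·8 + 10·7 + 5·8 + 30·9 = 530.
Optimal plan:
  Brewery1→Dover: 25 × 2 = 50
  Brewery1→Akron: 30 × 4 = 120
  Brewery2→Dover: 10 × 3 = 30
  Brewery2→Hilo: 10 × 8 = 80
  Brewery2→Elko: 15 × 8 = 120
Optimal cost = 400.
Saving = 530 − 400 = 130.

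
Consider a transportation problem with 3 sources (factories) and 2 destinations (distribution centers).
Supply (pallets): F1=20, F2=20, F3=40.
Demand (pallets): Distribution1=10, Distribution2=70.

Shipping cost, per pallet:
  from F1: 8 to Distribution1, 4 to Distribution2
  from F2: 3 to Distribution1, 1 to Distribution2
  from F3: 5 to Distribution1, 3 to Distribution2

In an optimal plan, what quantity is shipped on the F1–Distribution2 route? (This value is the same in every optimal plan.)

Solving gives:
  F1→Distribution2: 20 × 4 = 80
  F2→Distribution1: 10 × 3 = 30
  F2→Distribution2: 10 × 1 = 10
  F3→Distribution2: 40 × 3 = 120
Total cost = 240.
So F1→Distribution2 carries 20 pallets.

20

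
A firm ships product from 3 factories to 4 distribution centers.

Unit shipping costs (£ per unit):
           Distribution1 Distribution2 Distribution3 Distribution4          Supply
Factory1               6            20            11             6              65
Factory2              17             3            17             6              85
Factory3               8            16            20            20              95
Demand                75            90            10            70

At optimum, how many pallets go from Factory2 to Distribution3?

0

Optimal shipments:
  Factory1 to Distribution4: 65 × £6 = £390
  Factory2 to Distribution2: 80 × £3 = £240
  Factory2 to Distribution4: 5 × £6 = £30
  Factory3 to Distribution1: 75 × £8 = £600
  Factory3 to Distribution2: 10 × £16 = £160
  Factory3 to Distribution3: 10 × £20 = £200
Total cost = £1620.
The route Factory2→Distribution3 is not used.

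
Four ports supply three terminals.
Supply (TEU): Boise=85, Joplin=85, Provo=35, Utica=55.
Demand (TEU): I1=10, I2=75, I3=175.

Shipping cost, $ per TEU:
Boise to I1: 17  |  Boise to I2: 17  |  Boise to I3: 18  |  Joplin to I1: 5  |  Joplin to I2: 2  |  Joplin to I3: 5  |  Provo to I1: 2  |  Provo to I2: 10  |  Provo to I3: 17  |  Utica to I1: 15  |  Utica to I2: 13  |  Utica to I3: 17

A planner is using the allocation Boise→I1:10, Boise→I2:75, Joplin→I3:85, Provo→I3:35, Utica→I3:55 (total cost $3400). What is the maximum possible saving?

Current plan cost = 10·17 + 75·17 + 85·5 + 35·17 + 55·17 = $3400.
Optimal plan:
  Boise–I3: 85 × $18 = $1530
  Joplin–I3: 85 × $5 = $425
  Provo–I1: 10 × $2 = $20
  Provo–I2: 25 × $10 = $250
  Utica–I2: 50 × $13 = $650
  Utica–I3: 5 × $17 = $85
Optimal cost = $2960.
Saving = 3400 − 2960 = $440.

440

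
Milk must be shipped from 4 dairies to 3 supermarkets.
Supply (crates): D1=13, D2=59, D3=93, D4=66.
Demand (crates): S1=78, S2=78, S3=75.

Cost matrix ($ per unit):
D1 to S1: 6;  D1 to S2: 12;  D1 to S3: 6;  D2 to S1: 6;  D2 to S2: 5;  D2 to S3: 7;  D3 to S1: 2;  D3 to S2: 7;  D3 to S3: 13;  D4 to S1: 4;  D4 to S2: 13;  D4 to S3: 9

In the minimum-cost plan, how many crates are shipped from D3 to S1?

74

Solving gives:
  D1->S3: 13 × $6 = $78
  D2->S2: 59 × $5 = $295
  D3->S1: 74 × $2 = $148
  D3->S2: 19 × $7 = $133
  D4->S1: 4 × $4 = $16
  D4->S3: 62 × $9 = $558
Total cost = $1228.
So D3→S1 carries 74 crates.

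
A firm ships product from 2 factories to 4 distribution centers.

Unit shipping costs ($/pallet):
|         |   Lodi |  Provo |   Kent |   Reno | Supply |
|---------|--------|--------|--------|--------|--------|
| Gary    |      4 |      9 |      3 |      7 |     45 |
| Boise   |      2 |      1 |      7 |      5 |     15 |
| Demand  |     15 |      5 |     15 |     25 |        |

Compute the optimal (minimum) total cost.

265

A cheapest plan:
  Gary–Lodi: 15 × $4 = $60
  Gary–Kent: 15 × $3 = $45
  Gary–Reno: 15 × $7 = $105
  Boise–Provo: 5 × $1 = $5
  Boise–Reno: 10 × $5 = $50
Total = 60 + 45 + 105 + 5 + 50 = $265.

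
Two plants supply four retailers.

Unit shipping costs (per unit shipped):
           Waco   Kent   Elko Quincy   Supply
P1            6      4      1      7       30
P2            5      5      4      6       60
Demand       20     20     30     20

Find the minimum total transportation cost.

One minimum-cost allocation:
  P1 to Elko: 30 × 1 = 30
  P2 to Waco: 20 × 5 = 100
  P2 to Kent: 20 × 5 = 100
  P2 to Quincy: 20 × 6 = 120
Total = 30 + 100 + 100 + 120 = 350.
(Supply check: P1 ships 30; P2 ships 60.)

350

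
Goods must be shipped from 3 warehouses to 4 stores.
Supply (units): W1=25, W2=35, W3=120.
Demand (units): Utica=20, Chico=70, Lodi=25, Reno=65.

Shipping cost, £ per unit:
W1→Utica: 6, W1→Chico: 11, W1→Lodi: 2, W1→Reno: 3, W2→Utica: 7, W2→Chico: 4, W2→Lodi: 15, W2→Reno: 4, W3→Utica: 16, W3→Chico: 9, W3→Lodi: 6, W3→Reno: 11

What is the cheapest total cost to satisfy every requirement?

Optimal allocation:
  W1 to Reno: 25 × £3 = £75
  W2 to Utica: 20 × £7 = £140
  W2 to Reno: 15 × £4 = £60
  W3 to Chico: 70 × £9 = £630
  W3 to Lodi: 25 × £6 = £150
  W3 to Reno: 25 × £11 = £275
Total = 75 + 140 + 60 + 630 + 150 + 275 = £1330.

1330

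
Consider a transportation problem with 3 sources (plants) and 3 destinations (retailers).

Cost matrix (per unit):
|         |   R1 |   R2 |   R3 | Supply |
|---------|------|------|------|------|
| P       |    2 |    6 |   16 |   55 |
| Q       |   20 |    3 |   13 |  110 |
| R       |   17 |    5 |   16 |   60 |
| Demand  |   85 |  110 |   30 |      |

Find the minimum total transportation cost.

A cheapest plan:
  P to R1: 55 × 2 = 110
  Q to R2: 80 × 3 = 240
  Q to R3: 30 × 13 = 390
  R to R1: 30 × 17 = 510
  R to R2: 30 × 5 = 150
Total = 110 + 240 + 390 + 510 + 150 = 1400.
(Supply check: P ships 55; Q ships 110; R ships 60.)

1400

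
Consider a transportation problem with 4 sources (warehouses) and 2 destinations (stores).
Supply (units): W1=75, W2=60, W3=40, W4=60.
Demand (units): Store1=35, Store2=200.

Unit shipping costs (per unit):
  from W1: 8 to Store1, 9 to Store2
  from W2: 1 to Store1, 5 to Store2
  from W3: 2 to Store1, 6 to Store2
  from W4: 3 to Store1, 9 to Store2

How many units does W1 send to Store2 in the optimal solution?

75

Optimal shipments:
  W1→Store2: 75 × 9 = 675
  W2→Store2: 60 × 5 = 300
  W3→Store2: 40 × 6 = 240
  W4→Store1: 35 × 3 = 105
  W4→Store2: 25 × 9 = 225
Total cost = 1545.
So W1→Store2 carries 75 units.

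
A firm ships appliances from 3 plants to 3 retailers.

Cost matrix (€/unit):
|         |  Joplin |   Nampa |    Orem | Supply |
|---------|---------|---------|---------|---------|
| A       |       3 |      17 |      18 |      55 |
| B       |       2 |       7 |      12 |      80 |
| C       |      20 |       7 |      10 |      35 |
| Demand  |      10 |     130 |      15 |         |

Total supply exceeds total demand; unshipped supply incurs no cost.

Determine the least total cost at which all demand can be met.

1360

One minimum-cost allocation:
  A–Joplin: 10 × €3 = €30
  A–Nampa: 15 × €17 = €255
  A–Orem: 15 × €18 = €270
  B–Nampa: 80 × €7 = €560
  C–Nampa: 35 × €7 = €245
Total = 30 + 255 + 270 + 560 + 245 = €1360.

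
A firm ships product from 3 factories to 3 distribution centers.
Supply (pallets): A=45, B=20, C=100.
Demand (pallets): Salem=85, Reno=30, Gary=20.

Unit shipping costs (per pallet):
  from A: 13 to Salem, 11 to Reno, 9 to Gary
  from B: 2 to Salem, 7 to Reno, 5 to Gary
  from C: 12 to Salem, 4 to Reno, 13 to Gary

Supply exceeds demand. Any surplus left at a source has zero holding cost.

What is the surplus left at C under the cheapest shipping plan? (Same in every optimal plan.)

Minimum-cost shipments:
  A→Gary: 20 × 9 = 180
  B→Salem: 20 × 2 = 40
  C→Salem: 65 × 12 = 780
  C→Reno: 30 × 4 = 120
Total cost = 1120.
C ships 95 of its 100, leaving 5.

5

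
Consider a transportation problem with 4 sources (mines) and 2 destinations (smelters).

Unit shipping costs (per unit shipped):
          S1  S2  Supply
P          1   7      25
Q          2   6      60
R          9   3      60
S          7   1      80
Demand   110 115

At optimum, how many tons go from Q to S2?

0

Solving gives:
  P->S1: 25 × 1 = 25
  Q->S1: 60 × 2 = 120
  R->S1: 25 × 9 = 225
  R->S2: 35 × 3 = 105
  S->S2: 80 × 1 = 80
Total cost = 555.
The route Q→S2 is not used.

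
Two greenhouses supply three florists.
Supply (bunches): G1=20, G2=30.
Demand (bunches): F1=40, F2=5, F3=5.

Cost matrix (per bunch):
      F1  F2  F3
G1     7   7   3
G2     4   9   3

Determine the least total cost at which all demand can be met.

A cheapest plan:
  G1→F1: 10 × 7 = 70
  G1→F2: 5 × 7 = 35
  G1→F3: 5 × 3 = 15
  G2→F1: 30 × 4 = 120
Total = 70 + 35 + 15 + 120 = 240.

240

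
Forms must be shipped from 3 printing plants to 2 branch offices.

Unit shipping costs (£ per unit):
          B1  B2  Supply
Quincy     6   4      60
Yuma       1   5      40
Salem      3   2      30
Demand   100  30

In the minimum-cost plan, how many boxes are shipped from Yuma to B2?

The minimum-cost plan:
  Quincy→B1: 30 × £6 = £180
  Quincy→B2: 30 × £4 = £120
  Yuma→B1: 40 × £1 = £40
  Salem→B1: 30 × £3 = £90
Total cost = £430.
The route Yuma→B2 is not used.

0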